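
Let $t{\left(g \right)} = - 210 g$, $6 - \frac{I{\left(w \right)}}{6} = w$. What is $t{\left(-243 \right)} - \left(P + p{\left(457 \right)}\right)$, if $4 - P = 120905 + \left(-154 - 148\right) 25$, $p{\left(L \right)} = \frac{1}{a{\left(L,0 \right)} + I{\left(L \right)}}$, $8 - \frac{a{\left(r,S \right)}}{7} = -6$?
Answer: $\frac{428705649}{2608} \approx 1.6438 \cdot 10^{5}$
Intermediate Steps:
$a{\left(r,S \right)} = 98$ ($a{\left(r,S \right)} = 56 - -42 = 56 + 42 = 98$)
$I{\left(w \right)} = 36 - 6 w$
$p{\left(L \right)} = \frac{1}{134 - 6 L}$ ($p{\left(L \right)} = \frac{1}{98 - \left(-36 + 6 L\right)} = \frac{1}{134 - 6 L}$)
$P = -113351$ ($P = 4 - \left(120905 + \left(-154 - 148\right) 25\right) = 4 - \left(120905 - 7550\right) = 4 - 113355 = -113351$)
$t{\left(-243 \right)} - \left(P + p{\left(457 \right)}\right) = \left(-210\right) \left(-243\right) - \left(-113351 - \frac{1}{-134 + 6 \cdot 457}\right) = 51030 - \left(-113351 - \frac{1}{-134 + 2742}\right) = 51030 - \left(-113351 - \frac{1}{2608}\right) = 51030 - - \frac{295619409}{2608} = 51030 + \frac{295619409}{2608} = \frac{428705649}{2608}$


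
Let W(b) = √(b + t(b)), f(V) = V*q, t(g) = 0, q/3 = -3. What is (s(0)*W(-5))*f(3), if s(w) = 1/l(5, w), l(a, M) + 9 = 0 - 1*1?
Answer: 27*I*√5/10 ≈ 6.0374*I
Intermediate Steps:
q = -9 (q = 3*(-3) = -9)
f(V) = -9*V (f(V) = V*(-9) = -9*V)
l(a, M) = -10 (l(a, M) = -9 + (0 - 1*1) = -9 + (0 - 1) = -9 - 1 = -10)
W(b) = √b (W(b) = √(b + 0) = √b)
s(w) = -⅒ (s(w) = 1/(-10) = -⅒)
(s(0)*W(-5))*f(3) = (-I*√5/10)*(-9*3) = -I*√5/10*(-27) = 27*I*√5/10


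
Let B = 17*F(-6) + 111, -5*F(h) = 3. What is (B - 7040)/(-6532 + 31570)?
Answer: -17348/62595 ≈ -0.27715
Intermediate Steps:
F(h) = -⅗ (F(h) = -⅕*3 = -⅗)
B = 504/5 (B = 17*(-⅗) + 111 = -51/5 + 111 = 504/5 ≈ 100.80)
(B - 7040)/(-6532 + 31570) = (504/5 - 7040)/(-6532 + 31570) = -34696/5/25038 = -34696/5*1/25038 = -17348/62595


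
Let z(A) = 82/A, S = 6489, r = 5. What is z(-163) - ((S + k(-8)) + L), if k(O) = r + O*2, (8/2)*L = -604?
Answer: -1031383/163 ≈ -6327.5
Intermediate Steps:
L = -151 (L = (¼)*(-604) = -151)
k(O) = 5 + 2*O (k(O) = 5 + O*2 = 5 + 2*O)
z(-163) - ((S + k(-8)) + L) = 82/(-163) - ((6489 + (5 + 2*(-8))) - 151) = 82*(-1/163) - ((6489 + (5 - 16)) - 151) = -82/163 - ((6489 - 11) - 151) = -82/163 - (6478 - 151) = -82/163 - 1*6327 = -82/163 - 6327 = -1031383/163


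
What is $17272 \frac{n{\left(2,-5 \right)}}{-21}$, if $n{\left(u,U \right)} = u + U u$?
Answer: $\frac{138176}{21} \approx 6579.8$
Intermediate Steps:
$17272 \frac{n{\left(2,-5 \right)}}{-21} = 17272 \frac{2 \left(1 - 5\right)}{-21} = 17272 \cdot 2 \left(-4\right) \left(- \frac{1}{21}\right) = 17272 \left(\left(-8\right) \left(- \frac{1}{21}\right)\right) = 17272 \cdot \frac{8}{21} = \frac{138176}{21}$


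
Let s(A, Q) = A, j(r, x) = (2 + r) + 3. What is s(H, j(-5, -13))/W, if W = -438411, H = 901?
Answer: -901/438411 ≈ -0.0020551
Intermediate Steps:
j(r, x) = 5 + r
s(H, j(-5, -13))/W = 901/(-438411) = 901*(-1/438411) = -901/438411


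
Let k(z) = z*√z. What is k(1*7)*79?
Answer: 553*√7 ≈ 1463.1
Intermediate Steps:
k(z) = z^(3/2)
k(1*7)*79 = (1*7)^(3/2)*79 = 7^(3/2)*79 = (7*√7)*79 = 553*√7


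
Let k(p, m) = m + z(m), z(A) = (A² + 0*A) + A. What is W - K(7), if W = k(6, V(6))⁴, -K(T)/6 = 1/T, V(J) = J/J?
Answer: 573/7 ≈ 81.857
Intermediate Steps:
V(J) = 1
K(T) = -6/T
z(A) = A + A² (z(A) = (A² + 0) + A = A² + A = A + A²)
k(p, m) = m + m*(1 + m)
W = 81 (W = (1*(2 + 1))⁴ = (1*3)⁴ = 3⁴ = 81)
W - K(7) = 81 - (-6)/7 = 81 - 1*(-6/7) = 81 + 6/7 = 573/7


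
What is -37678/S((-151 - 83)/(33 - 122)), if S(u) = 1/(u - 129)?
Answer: 423764466/89 ≈ 4.7614e+6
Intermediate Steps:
S(u) = 1/(-129 + u)
-37678/S((-151 - 83)/(33 - 122)) = -(-4860462 + 37678*(-151 - 83)/(33 - 122)) = -37678/(1/(-129 - 234/(-89))) = -37678/(1/(-129 - 234*(-1/89))) = -37678/(1/(-129 + 234/89)) = -37678/(1/(-11247/89)) = -37678/(-89/11247) = -37678*(-11247/89) = 423764466/89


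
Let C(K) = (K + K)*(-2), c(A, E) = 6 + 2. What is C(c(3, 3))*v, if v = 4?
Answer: -128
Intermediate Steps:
c(A, E) = 8
C(K) = -4*K (C(K) = (2*K)*(-2) = -4*K)
C(c(3, 3))*v = -4*8*4 = -32*4 = -128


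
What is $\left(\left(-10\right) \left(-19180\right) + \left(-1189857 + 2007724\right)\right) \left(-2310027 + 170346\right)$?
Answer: $-2160365296227$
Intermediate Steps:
$\left(\left(-10\right) \left(-19180\right) + \left(-1189857 + 2007724\right)\right) \left(-2310027 + 170346\right) = \left(191800 + 817867\right) \left(-2139681\right) = 1009667 \left(-2139681\right) = -2160365296227$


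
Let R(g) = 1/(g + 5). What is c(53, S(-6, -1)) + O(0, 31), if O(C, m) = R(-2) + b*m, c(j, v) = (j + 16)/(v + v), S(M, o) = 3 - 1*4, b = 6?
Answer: 911/6 ≈ 151.83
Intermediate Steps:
S(M, o) = -1 (S(M, o) = 3 - 4 = -1)
R(g) = 1/(5 + g)
c(j, v) = (16 + j)/(2*v) (c(j, v) = (16 + j)/((2*v)) = (16 + j)*(1/(2*v)) = (16 + j)/(2*v))
O(C, m) = ⅓ + 6*m (O(C, m) = 1/(5 - 2) + 6*m = 1/3 + 6*m = ⅓ + 6*m)
c(53, S(-6, -1)) + O(0, 31) = (½)*(16 + 53)/(-1) + (⅓ + 6*31) = (½)*(-1)*69 + (⅓ + 186) = -69/2 + 559/3 = 911/6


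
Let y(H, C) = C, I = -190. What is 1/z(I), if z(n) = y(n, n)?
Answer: -1/190 ≈ -0.0052632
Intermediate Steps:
z(n) = n
1/z(I) = 1/(-190) = -1/190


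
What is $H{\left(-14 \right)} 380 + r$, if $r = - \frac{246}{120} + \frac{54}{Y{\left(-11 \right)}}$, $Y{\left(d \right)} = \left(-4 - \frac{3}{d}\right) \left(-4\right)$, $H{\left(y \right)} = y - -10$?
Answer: $- \frac{1245111}{820} \approx -1518.4$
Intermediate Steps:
$H{\left(y \right)} = 10 + y$ ($H{\left(y \right)} = y + 10 = 10 + y$)
$Y{\left(d \right)} = 16 + \frac{12}{d}$
$r = \frac{1289}{820}$ ($r = - \frac{246}{120} + \frac{54}{16 + \frac{12}{-11}} = \left(-246\right) \frac{1}{120} + \frac{54}{16 + 12 \left(- \frac{1}{11}\right)} = - \frac{41}{20} + \frac{54}{16 - \frac{12}{11}} = - \frac{41}{20} + \frac{54}{\frac{164}{11}} = - \frac{41}{20} + 54 \cdot \frac{11}{164} = - \frac{41}{20} + \frac{297}{82} = \frac{1289}{820} \approx 1.572$)
$H{\left(-14 \right)} 380 + r = \left(10 - 14\right) 380 + \frac{1289}{820} = \left(-4\right) 380 + \frac{1289}{820} = -1520 + \frac{1289}{820} = - \frac{1245111}{820}$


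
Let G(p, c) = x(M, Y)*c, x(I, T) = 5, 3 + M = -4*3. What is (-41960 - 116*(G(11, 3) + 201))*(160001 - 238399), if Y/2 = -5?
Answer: 5253920368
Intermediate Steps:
Y = -10 (Y = 2*(-5) = -10)
M = -15 (M = -3 - 4*3 = -3 - 12 = -15)
G(p, c) = 5*c
(-41960 - 116*(G(11, 3) + 201))*(160001 - 238399) = (-41960 - 116*(5*3 + 201))*(160001 - 238399) = (-41960 - 116*(15 + 201))*(-78398) = (-41960 - 116*216)*(-78398) = (-41960 - 25056)*(-78398) = -67016*(-78398) = 5253920368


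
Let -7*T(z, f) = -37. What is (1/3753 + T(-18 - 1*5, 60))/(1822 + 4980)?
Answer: 69434/89347671 ≈ 0.00077712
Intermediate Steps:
T(z, f) = 37/7 (T(z, f) = -⅐*(-37) = 37/7)
(1/3753 + T(-18 - 1*5, 60))/(1822 + 4980) = (1/3753 + 37/7)/(1822 + 4980) = (1/3753 + 37/7)/6802 = (138868/26271)*(1/6802) = 69434/89347671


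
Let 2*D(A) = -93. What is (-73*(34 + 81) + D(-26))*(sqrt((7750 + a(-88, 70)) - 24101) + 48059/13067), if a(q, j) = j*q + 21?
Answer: -811380097/26134 - 16883*I*sqrt(22490)/2 ≈ -31047.0 - 1.2659e+6*I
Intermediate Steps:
a(q, j) = 21 + j*q
D(A) = -93/2 (D(A) = (1/2)*(-93) = -93/2)
(-73*(34 + 81) + D(-26))*(sqrt((7750 + a(-88, 70)) - 24101) + 48059/13067) = (-73*(34 + 81) - 93/2)*(sqrt((7750 + (21 + 70*(-88))) - 24101) + 48059/13067) = (-73*115 - 93/2)*(sqrt((7750 + (21 - 6160)) - 24101) + 48059*(1/13067)) = (-8395 - 93/2)*(sqrt((7750 - 6139) - 24101) + 48059/13067) = -16883*(sqrt(1611 - 24101) + 48059/13067)/2 = -16883*(sqrt(-22490) + 48059/13067)/2 = -16883*(I*sqrt(22490) + 48059/13067)/2 = -16883*(48059/13067 + I*sqrt(22490))/2 = -811380097/26134 - 16883*I*sqrt(22490)/2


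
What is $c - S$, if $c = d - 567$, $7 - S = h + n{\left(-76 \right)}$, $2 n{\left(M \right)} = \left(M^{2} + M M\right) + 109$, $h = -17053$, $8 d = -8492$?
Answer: $-12858$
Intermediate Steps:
$d = - \frac{2123}{2}$ ($d = \frac{1}{8} \left(-8492\right) = - \frac{2123}{2} \approx -1061.5$)
$n{\left(M \right)} = \frac{109}{2} + M^{2}$ ($n{\left(M \right)} = \frac{\left(M^{2} + M M\right) + 109}{2} = \frac{\left(M^{2} + M^{2}\right) + 109}{2} = \frac{2 M^{2} + 109}{2} = \frac{109 + 2 M^{2}}{2} = \frac{109}{2} + M^{2}$)
$S = \frac{22459}{2}$ ($S = 7 - \left(-17053 + \left(\frac{109}{2} + \left(-76\right)^{2}\right)\right) = 7 - \left(-17053 + \left(\frac{109}{2} + 5776\right)\right) = 7 - \left(-17053 + \frac{11661}{2}\right) = 7 - - \frac{22445}{2} = 7 + \frac{22445}{2} = \frac{22459}{2} \approx 11230.0$)
$c = - \frac{3257}{2}$ ($c = - \frac{2123}{2} - 567 = - \frac{3257}{2} \approx -1628.5$)
$c - S = - \frac{3257}{2} - \frac{22459}{2} = -12858$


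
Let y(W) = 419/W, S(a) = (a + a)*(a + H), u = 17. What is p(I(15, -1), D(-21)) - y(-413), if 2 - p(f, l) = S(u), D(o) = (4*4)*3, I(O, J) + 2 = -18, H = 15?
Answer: -448099/413 ≈ -1085.0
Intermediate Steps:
I(O, J) = -20 (I(O, J) = -2 - 18 = -20)
S(a) = 2*a*(15 + a) (S(a) = (a + a)*(a + 15) = (2*a)*(15 + a) = 2*a*(15 + a))
D(o) = 48 (D(o) = 16*3 = 48)
p(f, l) = -1086 (p(f, l) = 2 - 2*17*(15 + 17) = 2 - 2*17*32 = 2 - 1*1088 = 2 - 1088 = -1086)
p(I(15, -1), D(-21)) - y(-413) = -1086 - 419/(-413) = -1086 - 419*(-1)/413 = -1086 - 1*(-419/413) = -1086 + 419/413 = -448099/413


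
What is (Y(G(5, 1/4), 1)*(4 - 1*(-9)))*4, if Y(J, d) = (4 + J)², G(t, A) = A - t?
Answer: 117/4 ≈ 29.250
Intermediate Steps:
(Y(G(5, 1/4), 1)*(4 - 1*(-9)))*4 = ((4 + (1/4 - 1*5))²*(4 - 1*(-9)))*4 = ((4 + (1*(¼) - 5))²*(4 + 9))*4 = ((4 + (¼ - 5))²*13)*4 = ((4 - 19/4)²*13)*4 = ((-¾)²*13)*4 = ((9/16)*13)*4 = (117/16)*4 = 117/4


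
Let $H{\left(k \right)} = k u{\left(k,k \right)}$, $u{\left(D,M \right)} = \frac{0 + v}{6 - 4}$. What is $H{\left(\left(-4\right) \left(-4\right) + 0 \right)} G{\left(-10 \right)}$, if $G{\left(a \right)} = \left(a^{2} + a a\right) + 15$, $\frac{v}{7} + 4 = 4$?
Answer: $0$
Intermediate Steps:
$v = 0$ ($v = -28 + 7 \cdot 4 = -28 + 28 = 0$)
$G{\left(a \right)} = 15 + 2 a^{2}$ ($G{\left(a \right)} = \left(a^{2} + a^{2}\right) + 15 = 2 a^{2} + 15 = 15 + 2 a^{2}$)
$u{\left(D,M \right)} = 0$ ($u{\left(D,M \right)} = \frac{0 + 0}{6 - 4} = \frac{0}{2} = 0 \cdot \frac{1}{2} = 0$)
$H{\left(k \right)} = 0$ ($H{\left(k \right)} = k 0 = 0$)
$H{\left(\left(-4\right) \left(-4\right) + 0 \right)} G{\left(-10 \right)} = 0 \left(15 + 2 \left(-10\right)^{2}\right) = 0 \left(15 + 2 \cdot 100\right) = 0 \left(15 + 200\right) = 0 \cdot 215 = 0$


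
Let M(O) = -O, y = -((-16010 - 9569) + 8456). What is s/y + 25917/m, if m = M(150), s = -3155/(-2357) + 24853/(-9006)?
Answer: -785009790295831/4543404405825 ≈ -172.78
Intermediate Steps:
s = -30164591/21227142 (s = -3155*(-1/2357) + 24853*(-1/9006) = 3155/2357 - 24853/9006 = -30164591/21227142 ≈ -1.4210)
y = 17123 (y = -(-25579 + 8456) = -1*(-17123) = 17123)
m = -150 (m = -1*150 = -150)
s/y + 25917/m = -30164591/21227142/17123 + 25917/(-150) = -30164591/21227142*1/17123 + 25917*(-1/150) = -30164591/363472352466 - 8639/50 = -785009790295831/4543404405825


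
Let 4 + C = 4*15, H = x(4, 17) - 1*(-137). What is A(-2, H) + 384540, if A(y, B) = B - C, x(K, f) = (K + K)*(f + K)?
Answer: 384789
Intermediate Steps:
x(K, f) = 2*K*(K + f) (x(K, f) = (2*K)*(K + f) = 2*K*(K + f))
H = 305 (H = 2*4*(4 + 17) - 1*(-137) = 2*4*21 + 137 = 168 + 137 = 305)
C = 56 (C = -4 + 4*15 = -4 + 60 = 56)
A(y, B) = -56 + B (A(y, B) = B - 1*56 = B - 56 = -56 + B)
A(-2, H) + 384540 = (-56 + 305) + 384540 = 249 + 384540 = 384789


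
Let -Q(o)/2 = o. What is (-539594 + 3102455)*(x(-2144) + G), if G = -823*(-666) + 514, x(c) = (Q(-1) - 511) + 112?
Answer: 1405050100335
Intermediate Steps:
Q(o) = -2*o
x(c) = -397 (x(c) = (-2*(-1) - 511) + 112 = (2 - 511) + 112 = -509 + 112 = -397)
G = 548632 (G = 548118 + 514 = 548632)
(-539594 + 3102455)*(x(-2144) + G) = (-539594 + 3102455)*(-397 + 548632) = 2562861*548235 = 1405050100335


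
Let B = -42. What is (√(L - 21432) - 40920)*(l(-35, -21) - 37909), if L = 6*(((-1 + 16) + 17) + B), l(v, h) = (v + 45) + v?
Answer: 1552259280 - 227604*I*√597 ≈ 1.5523e+9 - 5.5612e+6*I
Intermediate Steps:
l(v, h) = 45 + 2*v (l(v, h) = (45 + v) + v = 45 + 2*v)
L = -60 (L = 6*(((-1 + 16) + 17) - 42) = 6*((15 + 17) - 42) = 6*(32 - 42) = 6*(-10) = -60)
(√(L - 21432) - 40920)*(l(-35, -21) - 37909) = (√(-60 - 21432) - 40920)*((45 + 2*(-35)) - 37909) = (√(-21492) - 40920)*((45 - 70) - 37909) = (6*I*√597 - 40920)*(-25 - 37909) = (-40920 + 6*I*√597)*(-37934) = 1552259280 - 227604*I*√597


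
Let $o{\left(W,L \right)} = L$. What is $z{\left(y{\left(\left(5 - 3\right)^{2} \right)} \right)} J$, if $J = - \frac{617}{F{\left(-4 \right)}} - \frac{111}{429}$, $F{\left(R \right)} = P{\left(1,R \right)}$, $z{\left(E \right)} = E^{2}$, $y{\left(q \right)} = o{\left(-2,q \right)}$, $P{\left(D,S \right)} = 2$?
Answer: $- \frac{706440}{143} \approx -4940.1$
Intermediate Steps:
$y{\left(q \right)} = q$
$F{\left(R \right)} = 2$
$J = - \frac{88305}{286}$ ($J = - \frac{617}{2} - \frac{111}{429} = \left(-617\right) \frac{1}{2} - \frac{37}{143} = - \frac{617}{2} - \frac{37}{143} = - \frac{88305}{286} \approx -308.76$)
$z{\left(y{\left(\left(5 - 3\right)^{2} \right)} \right)} J = \left(\left(5 - 3\right)^{2}\right)^{2} \left(- \frac{88305}{286}\right) = \left(2^{2}\right)^{2} \left(- \frac{88305}{286}\right) = 4^{2} \left(- \frac{88305}{286}\right) = 16 \left(- \frac{88305}{286}\right) = - \frac{706440}{143}$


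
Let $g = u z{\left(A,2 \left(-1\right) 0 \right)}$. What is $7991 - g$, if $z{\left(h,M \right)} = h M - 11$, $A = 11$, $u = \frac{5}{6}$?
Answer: $\frac{48001}{6} \approx 8000.2$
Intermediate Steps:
$u = \frac{5}{6}$ ($u = 5 \cdot \frac{1}{6} = \frac{5}{6} \approx 0.83333$)
$z{\left(h,M \right)} = -11 + M h$ ($z{\left(h,M \right)} = M h - 11 = -11 + M h$)
$g = - \frac{55}{6}$ ($g = \frac{5 \left(-11 + 2 \left(-1\right) 0 \cdot 11\right)}{6} = \frac{5 \left(-11 + \left(-2\right) 0 \cdot 11\right)}{6} = \frac{5 \left(-11 + 0 \cdot 11\right)}{6} = \frac{5 \left(-11 + 0\right)}{6} = \frac{5}{6} \left(-11\right) = - \frac{55}{6} \approx -9.1667$)
$7991 - g = 7991 - - \frac{55}{6} = 7991 + \frac{55}{6} = \frac{48001}{6}$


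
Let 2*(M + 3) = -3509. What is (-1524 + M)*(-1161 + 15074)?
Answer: -91311019/2 ≈ -4.5655e+7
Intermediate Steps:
M = -3515/2 (M = -3 + (½)*(-3509) = -3 - 3509/2 = -3515/2 ≈ -1757.5)
(-1524 + M)*(-1161 + 15074) = (-1524 - 3515/2)*(-1161 + 15074) = -6563/2*13913 = -91311019/2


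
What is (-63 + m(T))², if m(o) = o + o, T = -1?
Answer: 4225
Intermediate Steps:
m(o) = 2*o
(-63 + m(T))² = (-63 + 2*(-1))² = (-63 - 2)² = (-65)² = 4225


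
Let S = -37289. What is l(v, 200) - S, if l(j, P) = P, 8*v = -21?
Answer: 37489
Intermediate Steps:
v = -21/8 (v = (1/8)*(-21) = -21/8 ≈ -2.6250)
l(v, 200) - S = 200 - 1*(-37289) = 200 + 37289 = 37489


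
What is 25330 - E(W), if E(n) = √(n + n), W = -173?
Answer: 25330 - I*√346 ≈ 25330.0 - 18.601*I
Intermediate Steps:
E(n) = √2*√n (E(n) = √(2*n) = √2*√n)
25330 - E(W) = 25330 - √2*√(-173) = 25330 - √2*I*√173 = 25330 - I*√346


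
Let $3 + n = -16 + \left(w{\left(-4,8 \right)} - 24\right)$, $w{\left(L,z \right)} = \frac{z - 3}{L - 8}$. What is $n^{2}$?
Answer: $\frac{271441}{144} \approx 1885.0$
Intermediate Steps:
$w{\left(L,z \right)} = \frac{-3 + z}{-8 + L}$
$n = - \frac{521}{12}$ ($n = -3 - \left(40 - \frac{-3 + 8}{-8 - 4}\right) = -3 - \left(40 - \frac{1}{-12} \cdot 5\right) = -3 - \frac{485}{12} = - \frac{521}{12} \approx -43.417$)
$n^{2} = \left(- \frac{521}{12}\right)^{2} = \frac{271441}{144}$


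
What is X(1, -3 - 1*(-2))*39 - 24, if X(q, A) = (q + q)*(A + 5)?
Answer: 288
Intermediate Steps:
X(q, A) = 2*q*(5 + A) (X(q, A) = (2*q)*(5 + A) = 2*q*(5 + A))
X(1, -3 - 1*(-2))*39 - 24 = (2*1*(5 + (-3 - 1*(-2))))*39 - 24 = (2*1*(5 + (-3 + 2)))*39 - 24 = (2*1*(5 - 1))*39 - 24 = (2*1*4)*39 - 24 = 8*39 - 24 = 312 - 24 = 288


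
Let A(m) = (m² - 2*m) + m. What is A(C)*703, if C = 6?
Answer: 21090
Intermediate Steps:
A(m) = m² - m
A(C)*703 = (6*(-1 + 6))*703 = (6*5)*703 = 30*703 = 21090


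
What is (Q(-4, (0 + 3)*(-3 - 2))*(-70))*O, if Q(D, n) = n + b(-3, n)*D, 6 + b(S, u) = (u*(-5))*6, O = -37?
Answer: -4638690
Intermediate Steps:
b(S, u) = -6 - 30*u (b(S, u) = -6 + (u*(-5))*6 = -6 - 5*u*6 = -6 - 30*u)
Q(D, n) = n + D*(-6 - 30*n) (Q(D, n) = n + (-6 - 30*n)*D = n + D*(-6 - 30*n))
(Q(-4, (0 + 3)*(-3 - 2))*(-70))*O = (((0 + 3)*(-3 - 2) - 6*(-4)*(1 + 5*((0 + 3)*(-3 - 2))))*(-70))*(-37) = ((3*(-5) - 6*(-4)*(1 + 5*(3*(-5))))*(-70))*(-37) = ((-15 - 6*(-4)*(1 + 5*(-15)))*(-70))*(-37) = ((-15 - 6*(-4)*(1 - 75))*(-70))*(-37) = ((-15 - 6*(-4)*(-74))*(-70))*(-37) = ((-15 - 1776)*(-70))*(-37) = -1791*(-70)*(-37) = 125370*(-37) = -4638690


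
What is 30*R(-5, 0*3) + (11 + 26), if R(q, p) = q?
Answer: -113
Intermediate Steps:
30*R(-5, 0*3) + (11 + 26) = 30*(-5) + (11 + 26) = -150 + 37 = -113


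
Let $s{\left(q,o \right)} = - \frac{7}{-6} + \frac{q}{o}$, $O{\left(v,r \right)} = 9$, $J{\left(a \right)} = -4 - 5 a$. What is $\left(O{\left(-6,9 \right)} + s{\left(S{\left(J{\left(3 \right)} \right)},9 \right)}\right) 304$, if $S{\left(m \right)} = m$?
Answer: $\frac{22040}{9} \approx 2448.9$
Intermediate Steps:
$s{\left(q,o \right)} = \frac{7}{6} + \frac{q}{o}$ ($s{\left(q,o \right)} = \left(-7\right) \left(- \frac{1}{6}\right) + \frac{q}{o} = \frac{7}{6} + \frac{q}{o}$)
$\left(O{\left(-6,9 \right)} + s{\left(S{\left(J{\left(3 \right)} \right)},9 \right)}\right) 304 = \left(9 + \left(\frac{7}{6} + \frac{-4 - 15}{9}\right)\right) 304 = \left(9 + \left(\frac{7}{6} + \left(-4 - 15\right) \frac{1}{9}\right)\right) 304 = \left(9 + \left(\frac{7}{6} - \frac{19}{9}\right)\right) 304 = \left(9 - \frac{17}{18}\right) 304 = \frac{145}{18} \cdot 304 = \frac{22040}{9}$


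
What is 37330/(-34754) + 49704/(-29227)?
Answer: -1409228363/507877579 ≈ -2.7747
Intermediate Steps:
37330/(-34754) + 49704/(-29227) = 37330*(-1/34754) + 49704*(-1/29227) = -18665/17377 - 49704/29227 = -1409228363/507877579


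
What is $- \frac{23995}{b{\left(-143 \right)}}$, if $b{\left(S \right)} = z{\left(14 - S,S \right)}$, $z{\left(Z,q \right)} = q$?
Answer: $\frac{23995}{143} \approx 167.8$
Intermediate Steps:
$b{\left(S \right)} = S$
$- \frac{23995}{b{\left(-143 \right)}} = - \frac{23995}{-143} = \left(-23995\right) \left(- \frac{1}{143}\right) = \frac{23995}{143}$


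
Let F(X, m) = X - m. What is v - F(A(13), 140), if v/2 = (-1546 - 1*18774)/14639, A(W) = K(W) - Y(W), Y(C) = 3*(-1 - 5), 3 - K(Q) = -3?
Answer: 1657484/14639 ≈ 113.22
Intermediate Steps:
K(Q) = 6 (K(Q) = 3 - 1*(-3) = 3 + 3 = 6)
Y(C) = -18 (Y(C) = 3*(-6) = -18)
A(W) = 24 (A(W) = 6 - 1*(-18) = 6 + 18 = 24)
v = -40640/14639 (v = 2*((-1546 - 1*18774)/14639) = 2*((-1546 - 18774)*(1/14639)) = 2*(-20320*1/14639) = 2*(-20320/14639) = -40640/14639 ≈ -2.7761)
v - F(A(13), 140) = -40640/14639 - (24 - 1*140) = -40640/14639 - (24 - 140) = -40640/14639 - 1*(-116) = -40640/14639 + 116 = 1657484/14639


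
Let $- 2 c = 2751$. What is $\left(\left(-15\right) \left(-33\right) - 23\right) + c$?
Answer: $- \frac{1807}{2} \approx -903.5$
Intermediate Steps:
$c = - \frac{2751}{2}$ ($c = \left(- \frac{1}{2}\right) 2751 = - \frac{2751}{2} \approx -1375.5$)
$\left(\left(-15\right) \left(-33\right) - 23\right) + c = \left(\left(-15\right) \left(-33\right) - 23\right) - \frac{2751}{2} = \left(495 - 23\right) - \frac{2751}{2} = 472 - \frac{2751}{2} = - \frac{1807}{2}$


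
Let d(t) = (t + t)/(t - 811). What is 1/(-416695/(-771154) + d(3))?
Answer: 155773108/83015659 ≈ 1.8764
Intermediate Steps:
d(t) = 2*t/(-811 + t) (d(t) = (2*t)/(-811 + t) = 2*t/(-811 + t))
1/(-416695/(-771154) + d(3)) = 1/(-416695/(-771154) + 2*3/(-811 + 3)) = 1/(-416695*(-1/771154) + 2*3/(-808)) = 1/(416695/771154 + 2*3*(-1/808)) = 1/(416695/771154 - 3/404) = 1/(83015659/155773108) = 155773108/83015659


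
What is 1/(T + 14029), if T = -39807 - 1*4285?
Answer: -1/30063 ≈ -3.3263e-5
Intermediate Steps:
T = -44092 (T = -39807 - 4285 = -44092)
1/(T + 14029) = 1/(-44092 + 14029) = 1/(-30063) = -1/30063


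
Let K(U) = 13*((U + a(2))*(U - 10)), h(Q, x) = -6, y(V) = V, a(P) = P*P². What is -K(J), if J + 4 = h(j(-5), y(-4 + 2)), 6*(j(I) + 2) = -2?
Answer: -520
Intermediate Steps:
a(P) = P³
j(I) = -7/3 (j(I) = -2 + (⅙)*(-2) = -2 - ⅓ = -7/3)
J = -10 (J = -4 - 6 = -10)
K(U) = 13*(-10 + U)*(8 + U) (K(U) = 13*((U + 2³)*(U - 10)) = 13*((U + 8)*(-10 + U)) = 13*((8 + U)*(-10 + U)) = 13*((-10 + U)*(8 + U)) = 13*(-10 + U)*(8 + U))
-K(J) = -(-1040 - 26*(-10) + 13*(-10)²) = -(-1040 + 260 + 13*100) = -(-1040 + 260 + 1300) = -1*520 = -520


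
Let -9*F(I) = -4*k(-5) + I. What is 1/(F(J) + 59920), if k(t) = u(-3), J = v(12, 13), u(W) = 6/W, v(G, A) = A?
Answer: 3/179753 ≈ 1.6690e-5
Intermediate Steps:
J = 13
k(t) = -2 (k(t) = 6/(-3) = 6*(-⅓) = -2)
F(I) = -8/9 - I/9 (F(I) = -(-4*(-2) + I)/9 = -(8 + I)/9 = -8/9 - I/9)
1/(F(J) + 59920) = 1/((-8/9 - ⅑*13) + 59920) = 1/((-8/9 - 13/9) + 59920) = 1/(-7/3 + 59920) = 1/(179753/3) = 3/179753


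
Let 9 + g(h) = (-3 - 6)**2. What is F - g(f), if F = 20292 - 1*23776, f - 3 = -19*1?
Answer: -3556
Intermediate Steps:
f = -16 (f = 3 - 19*1 = 3 - 19 = -16)
F = -3484 (F = 20292 - 23776 = -3484)
g(h) = 72 (g(h) = -9 + (-3 - 6)**2 = -9 + (-9)**2 = -9 + 81 = 72)
F - g(f) = -3484 - 1*72 = -3484 - 72 = -3556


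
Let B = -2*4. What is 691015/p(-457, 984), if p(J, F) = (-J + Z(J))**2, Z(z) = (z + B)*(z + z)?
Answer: 691015/181022168089 ≈ 3.8173e-6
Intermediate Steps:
B = -8
Z(z) = 2*z*(-8 + z) (Z(z) = (z - 8)*(z + z) = (-8 + z)*(2*z) = 2*z*(-8 + z))
p(J, F) = (-J + 2*J*(-8 + J))**2
691015/p(-457, 984) = 691015/(((-457)**2*(-17 + 2*(-457))**2)) = 691015/((208849*(-17 - 914)**2)) = 691015/((208849*(-931)**2)) = 691015/((208849*866761)) = 691015/181022168089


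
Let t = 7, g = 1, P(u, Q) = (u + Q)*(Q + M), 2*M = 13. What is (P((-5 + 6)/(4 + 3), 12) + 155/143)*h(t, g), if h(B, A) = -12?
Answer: -2711430/1001 ≈ -2708.7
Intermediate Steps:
M = 13/2 (M = (1/2)*13 = 13/2 ≈ 6.5000)
P(u, Q) = (13/2 + Q)*(Q + u) (P(u, Q) = (u + Q)*(Q + 13/2) = (Q + u)*(13/2 + Q) = (13/2 + Q)*(Q + u))
(P((-5 + 6)/(4 + 3), 12) + 155/143)*h(t, g) = ((12**2 + (13/2)*12 + 13*((-5 + 6)/(4 + 3))/2 + 12*((-5 + 6)/(4 + 3))) + 155/143)*(-12) = ((144 + 78 + 13*(1/7)/2 + 12*(1/7)) + 155*(1/143))*(-12) = ((144 + 78 + 13*(1*(1/7))/2 + 12*(1*(1/7))) + 155/143)*(-12) = ((144 + 78 + (13/2)*(1/7) + 12*(1/7)) + 155/143)*(-12) = ((144 + 78 + 13/14 + 12/7) + 155/143)*(-12) = (3145/14 + 155/143)*(-12) = (451905/2002)*(-12) = -2711430/1001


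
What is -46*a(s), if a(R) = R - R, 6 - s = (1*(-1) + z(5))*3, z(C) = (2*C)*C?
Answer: 0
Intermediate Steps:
z(C) = 2*C**2
s = -141 (s = 6 - (1*(-1) + 2*5**2)*3 = 6 - (-1 + 2*25)*3 = 6 - (-1 + 50)*3 = 6 - 49*3 = 6 - 1*147 = 6 - 147 = -141)
a(R) = 0
-46*a(s) = -46*0 = 0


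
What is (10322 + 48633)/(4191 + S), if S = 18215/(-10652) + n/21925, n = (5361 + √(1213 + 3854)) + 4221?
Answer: 13472490676804493192774500/957443106112491680818753 - 439991023195698000*√563/957443106112491680818753 ≈ 14.071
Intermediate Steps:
n = 9582 + 3*√563 (n = (5361 + √5067) + 4221 = (5361 + 3*√563) + 4221 = 9582 + 3*√563 ≈ 9653.2)
S = -297296411/233545100 + 3*√563/21925 (S = 18215/(-10652) + (9582 + 3*√563)/21925 = 18215*(-1/10652) + (9582 + 3*√563)*(1/21925) = -18215/10652 + (9582/21925 + 3*√563/21925) = -297296411/233545100 + 3*√563/21925 ≈ -1.2697)
(10322 + 48633)/(4191 + S) = (10322 + 48633)/(4191 + (-297296411/233545100 + 3*√563/21925)) = 58955/(978490217689/233545100 + 3*√563/21925)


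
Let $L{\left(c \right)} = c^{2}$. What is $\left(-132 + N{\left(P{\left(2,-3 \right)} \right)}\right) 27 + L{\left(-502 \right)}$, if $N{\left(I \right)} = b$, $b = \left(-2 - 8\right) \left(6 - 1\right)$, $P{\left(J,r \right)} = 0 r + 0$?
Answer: $247090$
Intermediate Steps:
$P{\left(J,r \right)} = 0$ ($P{\left(J,r \right)} = 0 + 0 = 0$)
$b = -50$ ($b = \left(-10\right) 5 = -50$)
$N{\left(I \right)} = -50$
$\left(-132 + N{\left(P{\left(2,-3 \right)} \right)}\right) 27 + L{\left(-502 \right)} = \left(-132 - 50\right) 27 + \left(-502\right)^{2} = \left(-182\right) 27 + 252004 = -4914 + 252004 = 247090$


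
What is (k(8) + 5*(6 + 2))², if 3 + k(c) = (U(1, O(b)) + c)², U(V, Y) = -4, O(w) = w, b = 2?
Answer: 2809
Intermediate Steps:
k(c) = -3 + (-4 + c)²
(k(8) + 5*(6 + 2))² = ((-3 + (-4 + 8)²) + 5*(6 + 2))² = ((-3 + 4²) + 5*8)² = ((-3 + 16) + 40)² = (13 + 40)² = 53² = 2809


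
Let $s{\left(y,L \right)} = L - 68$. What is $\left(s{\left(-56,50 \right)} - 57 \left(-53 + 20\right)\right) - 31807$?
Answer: $-29944$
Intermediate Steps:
$s{\left(y,L \right)} = -68 + L$ ($s{\left(y,L \right)} = L - 68 = -68 + L$)
$\left(s{\left(-56,50 \right)} - 57 \left(-53 + 20\right)\right) - 31807 = \left(\left(-68 + 50\right) - 57 \left(-53 + 20\right)\right) - 31807 = \left(-18 - -1881\right) - 31807 = \left(-18 + 1881\right) - 31807 = 1863 - 31807 = -29944$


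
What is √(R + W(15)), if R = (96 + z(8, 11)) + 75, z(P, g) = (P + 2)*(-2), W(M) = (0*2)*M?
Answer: √151 ≈ 12.288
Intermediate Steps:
W(M) = 0 (W(M) = 0*M = 0)
z(P, g) = -4 - 2*P (z(P, g) = (2 + P)*(-2) = -4 - 2*P)
R = 151 (R = (96 + (-4 - 2*8)) + 75 = (96 + (-4 - 16)) + 75 = (96 - 20) + 75 = 76 + 75 = 151)
√(R + W(15)) = √(151 + 0) = √151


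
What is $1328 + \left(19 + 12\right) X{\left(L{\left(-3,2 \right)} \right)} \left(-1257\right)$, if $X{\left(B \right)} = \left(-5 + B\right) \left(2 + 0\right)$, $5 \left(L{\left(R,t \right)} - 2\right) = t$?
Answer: $\frac{1019782}{5} \approx 2.0396 \cdot 10^{5}$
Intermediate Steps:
$L{\left(R,t \right)} = 2 + \frac{t}{5}$
$X{\left(B \right)} = -10 + 2 B$ ($X{\left(B \right)} = \left(-5 + B\right) 2 = -10 + 2 B$)
$1328 + \left(19 + 12\right) X{\left(L{\left(-3,2 \right)} \right)} \left(-1257\right) = 1328 + \left(19 + 12\right) \left(-10 + 2 \left(2 + \frac{1}{5} \cdot 2\right)\right) \left(-1257\right) = 1328 + 31 \left(-10 + 2 \left(2 + \frac{2}{5}\right)\right) \left(-1257\right) = 1328 + 31 \left(-10 + 2 \cdot \frac{12}{5}\right) \left(-1257\right) = 1328 + 31 \left(-10 + \frac{24}{5}\right) \left(-1257\right) = 1328 + 31 \left(- \frac{26}{5}\right) \left(-1257\right) = 1328 - - \frac{1013142}{5} = 1328 + \frac{1013142}{5} = \frac{1019782}{5}$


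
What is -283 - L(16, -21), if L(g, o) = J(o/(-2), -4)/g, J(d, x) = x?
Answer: -1131/4 ≈ -282.75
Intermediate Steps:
L(g, o) = -4/g
-283 - L(16, -21) = -283 - (-4)/16 = -283 - 1*(-¼) = -283 + ¼ = -1131/4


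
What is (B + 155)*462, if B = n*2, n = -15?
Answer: 57750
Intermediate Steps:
B = -30 (B = -15*2 = -30)
(B + 155)*462 = (-30 + 155)*462 = 125*462 = 57750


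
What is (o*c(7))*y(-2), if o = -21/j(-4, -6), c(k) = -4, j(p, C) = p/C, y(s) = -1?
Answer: -126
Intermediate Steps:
o = -63/2 (o = -21/((-4/(-6))) = -21/((-4*(-1/6))) = -21/2/3 = -21*3/2 = -63/2 ≈ -31.500)
(o*c(7))*y(-2) = -63/2*(-4)*(-1) = 126*(-1) = -126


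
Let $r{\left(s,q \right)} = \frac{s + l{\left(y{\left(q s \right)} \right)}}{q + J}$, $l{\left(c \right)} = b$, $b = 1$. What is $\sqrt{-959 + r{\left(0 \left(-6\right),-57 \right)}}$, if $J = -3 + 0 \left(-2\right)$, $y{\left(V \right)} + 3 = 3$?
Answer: $\frac{i \sqrt{863115}}{30} \approx 30.968 i$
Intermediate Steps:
$y{\left(V \right)} = 0$ ($y{\left(V \right)} = -3 + 3 = 0$)
$l{\left(c \right)} = 1$
$J = -3$ ($J = -3 + 0 = -3$)
$r{\left(s,q \right)} = \frac{1 + s}{-3 + q}$ ($r{\left(s,q \right)} = \frac{s + 1}{q - 3} = \frac{1 + s}{-3 + q}$)
$\sqrt{-959 + r{\left(0 \left(-6\right),-57 \right)}} = \sqrt{-959 + \frac{1 + 0 \left(-6\right)}{-3 - 57}} = \sqrt{-959 + \frac{1 + 0}{-60}} = \sqrt{-959 - \frac{1}{60}} = \sqrt{- \frac{57541}{60}} = \frac{i \sqrt{863115}}{30}$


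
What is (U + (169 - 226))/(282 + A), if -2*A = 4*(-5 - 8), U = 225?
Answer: 6/11 ≈ 0.54545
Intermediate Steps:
A = 26 (A = -2*(-5 - 8) = -2*(-13) = -1/2*(-52) = 26)
(U + (169 - 226))/(282 + A) = (225 + (169 - 226))/(282 + 26) = (225 - 57)/308 = 168*(1/308) = 6/11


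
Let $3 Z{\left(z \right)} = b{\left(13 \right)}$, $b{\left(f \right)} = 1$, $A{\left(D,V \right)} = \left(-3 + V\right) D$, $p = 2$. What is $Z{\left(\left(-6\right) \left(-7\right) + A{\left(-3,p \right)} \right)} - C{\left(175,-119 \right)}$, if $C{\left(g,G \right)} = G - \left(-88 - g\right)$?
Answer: $- \frac{431}{3} \approx -143.67$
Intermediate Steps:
$A{\left(D,V \right)} = D \left(-3 + V\right)$
$C{\left(g,G \right)} = 88 + G + g$ ($C{\left(g,G \right)} = G + \left(88 + g\right) = 88 + G + g$)
$Z{\left(z \right)} = \frac{1}{3}$ ($Z{\left(z \right)} = \frac{1}{3} \cdot 1 = \frac{1}{3}$)
$Z{\left(\left(-6\right) \left(-7\right) + A{\left(-3,p \right)} \right)} - C{\left(175,-119 \right)} = \frac{1}{3} - \left(88 - 119 + 175\right) = \frac{1}{3} - 144 = - \frac{431}{3}$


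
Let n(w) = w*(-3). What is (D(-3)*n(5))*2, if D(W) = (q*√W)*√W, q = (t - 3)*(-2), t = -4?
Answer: 1260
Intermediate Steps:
q = 14 (q = (-4 - 3)*(-2) = -7*(-2) = 14)
n(w) = -3*w
D(W) = 14*W (D(W) = (14*√W)*√W = 14*W)
(D(-3)*n(5))*2 = ((14*(-3))*(-3*5))*2 = -42*(-15)*2 = 630*2 = 1260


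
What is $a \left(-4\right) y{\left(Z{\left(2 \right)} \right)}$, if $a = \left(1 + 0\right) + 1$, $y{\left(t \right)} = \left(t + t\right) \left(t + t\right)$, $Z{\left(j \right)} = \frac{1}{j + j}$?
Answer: $-2$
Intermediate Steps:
$Z{\left(j \right)} = \frac{1}{2 j}$
$y{\left(t \right)} = 4 t^{2}$ ($y{\left(t \right)} = 2 t 2 t = 4 t^{2}$)
$a = 2$ ($a = 1 + 1 = 2$)
$a \left(-4\right) y{\left(Z{\left(2 \right)} \right)} = 2 \left(-4\right) 4 \left(\frac{1}{2 \cdot 2}\right)^{2} = - 8 \cdot 4 \left(\frac{1}{2} \cdot \frac{1}{2}\right)^{2} = - 8 \cdot \frac{4}{16} = - 8 \cdot 4 \cdot \frac{1}{16} = \left(-8\right) \frac{1}{4} = -2$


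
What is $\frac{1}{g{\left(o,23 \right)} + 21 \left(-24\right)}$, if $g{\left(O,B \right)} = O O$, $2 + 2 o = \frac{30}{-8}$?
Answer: $- \frac{64}{31727} \approx -0.0020172$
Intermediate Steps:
$o = - \frac{23}{8}$ ($o = -1 + \frac{30 \frac{1}{-8}}{2} = -1 + \frac{30 \left(- \frac{1}{8}\right)}{2} = -1 + \frac{1}{2} \left(- \frac{15}{4}\right) = -1 - \frac{15}{8} = - \frac{23}{8} \approx -2.875$)
$g{\left(O,B \right)} = O^{2}$
$\frac{1}{g{\left(o,23 \right)} + 21 \left(-24\right)} = \frac{1}{\left(- \frac{23}{8}\right)^{2} + 21 \left(-24\right)} = \frac{1}{\frac{529}{64} - 504} = \frac{1}{- \frac{31727}{64}} = - \frac{64}{31727}$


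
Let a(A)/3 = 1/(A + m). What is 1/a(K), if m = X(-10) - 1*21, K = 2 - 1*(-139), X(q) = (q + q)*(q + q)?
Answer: 520/3 ≈ 173.33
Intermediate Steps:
X(q) = 4*q² (X(q) = (2*q)*(2*q) = 4*q²)
K = 141 (K = 2 + 139 = 141)
m = 379 (m = 4*(-10)² - 1*21 = 4*100 - 21 = 400 - 21 = 379)
a(A) = 3/(379 + A) (a(A) = 3/(A + 379) = 3/(379 + A))
1/a(K) = 1/(3/(379 + 141)) = 1/(3/520) = 520/3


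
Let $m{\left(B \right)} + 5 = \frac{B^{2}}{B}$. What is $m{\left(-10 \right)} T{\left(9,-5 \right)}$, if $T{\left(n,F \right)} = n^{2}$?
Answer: $-1215$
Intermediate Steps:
$m{\left(B \right)} = -5 + B$ ($m{\left(B \right)} = -5 + \frac{B^{2}}{B} = -5 + B$)
$m{\left(-10 \right)} T{\left(9,-5 \right)} = \left(-5 - 10\right) 9^{2} = \left(-15\right) 81 = -1215$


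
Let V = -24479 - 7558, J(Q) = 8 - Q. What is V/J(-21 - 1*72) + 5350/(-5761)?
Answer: -185105507/581861 ≈ -318.13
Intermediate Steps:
V = -32037
V/J(-21 - 1*72) + 5350/(-5761) = -32037/(8 - (-21 - 1*72)) + 5350/(-5761) = -32037/(8 - (-21 - 72)) + 5350*(-1/5761) = -32037/(8 - 1*(-93)) - 5350/5761 = -32037/(8 + 93) - 5350/5761 = -32037/101 - 5350/5761 = -185105507/581861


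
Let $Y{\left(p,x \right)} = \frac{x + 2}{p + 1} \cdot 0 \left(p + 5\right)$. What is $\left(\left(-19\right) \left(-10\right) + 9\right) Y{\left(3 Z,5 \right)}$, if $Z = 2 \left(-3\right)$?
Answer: $0$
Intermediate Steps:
$Z = -6$
$Y{\left(p,x \right)} = 0$ ($Y{\left(p,x \right)} = \frac{2 + x}{1 + p} 0 \left(5 + p\right) = 0 \left(5 + p\right) = 0$)
$\left(\left(-19\right) \left(-10\right) + 9\right) Y{\left(3 Z,5 \right)} = \left(\left(-19\right) \left(-10\right) + 9\right) 0 = \left(190 + 9\right) 0 = 199 \cdot 0 = 0$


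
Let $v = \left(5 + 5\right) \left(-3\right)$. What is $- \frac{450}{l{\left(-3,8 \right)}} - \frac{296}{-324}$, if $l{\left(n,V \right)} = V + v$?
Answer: $\frac{19039}{891} \approx 21.368$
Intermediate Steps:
$v = -30$ ($v = 10 \left(-3\right) = -30$)
$l{\left(n,V \right)} = -30 + V$ ($l{\left(n,V \right)} = V - 30 = -30 + V$)
$- \frac{450}{l{\left(-3,8 \right)}} - \frac{296}{-324} = - \frac{450}{-30 + 8} - \frac{296}{-324} = - \frac{450}{-22} - - \frac{74}{81} = \left(-450\right) \left(- \frac{1}{22}\right) + \frac{74}{81} = \frac{225}{11} + \frac{74}{81} = \frac{19039}{891}$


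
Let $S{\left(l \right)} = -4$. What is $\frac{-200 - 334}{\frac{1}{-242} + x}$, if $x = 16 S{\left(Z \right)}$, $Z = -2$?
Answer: $\frac{43076}{5163} \approx 8.3432$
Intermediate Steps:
$x = -64$ ($x = 16 \left(-4\right) = -64$)
$\frac{-200 - 334}{\frac{1}{-242} + x} = \frac{-200 - 334}{\frac{1}{-242} - 64} = - \frac{534}{- \frac{1}{242} - 64} = - \frac{534}{- \frac{15489}{242}} = \left(-534\right) \left(- \frac{242}{15489}\right) = \frac{43076}{5163}$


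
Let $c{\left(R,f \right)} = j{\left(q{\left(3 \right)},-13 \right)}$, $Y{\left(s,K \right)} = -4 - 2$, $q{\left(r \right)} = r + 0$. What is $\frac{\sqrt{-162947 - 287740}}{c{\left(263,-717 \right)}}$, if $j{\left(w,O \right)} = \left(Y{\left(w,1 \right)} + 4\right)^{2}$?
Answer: $\frac{i \sqrt{450687}}{4} \approx 167.83 i$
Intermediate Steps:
$q{\left(r \right)} = r$
$Y{\left(s,K \right)} = -6$ ($Y{\left(s,K \right)} = -4 - 2 = -6$)
$j{\left(w,O \right)} = 4$ ($j{\left(w,O \right)} = \left(-6 + 4\right)^{2} = \left(-2\right)^{2} = 4$)
$c{\left(R,f \right)} = 4$
$\frac{\sqrt{-162947 - 287740}}{c{\left(263,-717 \right)}} = \frac{\sqrt{-162947 - 287740}}{4} = \sqrt{-450687} \cdot \frac{1}{4} = i \sqrt{450687} \cdot \frac{1}{4} = \frac{i \sqrt{450687}}{4}$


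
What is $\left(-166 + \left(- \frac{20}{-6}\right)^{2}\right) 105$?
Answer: $- \frac{48790}{3} \approx -16263.0$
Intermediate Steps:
$\left(-166 + \left(- \frac{20}{-6}\right)^{2}\right) 105 = \left(-166 + \left(\left(-20\right) \left(- \frac{1}{6}\right)\right)^{2}\right) 105 = \left(-166 + \left(\frac{10}{3}\right)^{2}\right) 105 = \left(-166 + \frac{100}{9}\right) 105 = \left(- \frac{1394}{9}\right) 105 = - \frac{48790}{3}$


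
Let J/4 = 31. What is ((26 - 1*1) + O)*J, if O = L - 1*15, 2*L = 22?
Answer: 2604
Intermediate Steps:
J = 124 (J = 4*31 = 124)
L = 11 (L = (½)*22 = 11)
O = -4 (O = 11 - 1*15 = 11 - 15 = -4)
((26 - 1*1) + O)*J = ((26 - 1*1) - 4)*124 = ((26 - 1) - 4)*124 = (25 - 4)*124 = 21*124 = 2604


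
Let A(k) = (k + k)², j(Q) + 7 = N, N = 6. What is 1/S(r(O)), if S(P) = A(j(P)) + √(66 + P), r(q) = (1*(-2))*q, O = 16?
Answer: -2/9 + √34/18 ≈ 0.10172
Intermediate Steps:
j(Q) = -1 (j(Q) = -7 + 6 = -1)
r(q) = -2*q
A(k) = 4*k² (A(k) = (2*k)² = 4*k²)
S(P) = 4 + √(66 + P) (S(P) = 4*(-1)² + √(66 + P) = 4*1 + √(66 + P) = 4 + √(66 + P))
1/S(r(O)) = 1/(4 + √(66 - 2*16)) = 1/(4 + √(66 - 32)) = 1/(4 + √34)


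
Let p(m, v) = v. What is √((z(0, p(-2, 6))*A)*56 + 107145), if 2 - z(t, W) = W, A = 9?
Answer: 3*√11681 ≈ 324.24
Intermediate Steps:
z(t, W) = 2 - W
√((z(0, p(-2, 6))*A)*56 + 107145) = √(((2 - 1*6)*9)*56 + 107145) = √(((2 - 6)*9)*56 + 107145) = √(-4*9*56 + 107145) = √(-36*56 + 107145) = √(-2016 + 107145) = √105129 = 3*√11681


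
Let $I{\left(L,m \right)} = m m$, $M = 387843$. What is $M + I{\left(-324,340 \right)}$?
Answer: $503443$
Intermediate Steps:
$I{\left(L,m \right)} = m^{2}$
$M + I{\left(-324,340 \right)} = 387843 + 340^{2} = 387843 + 115600 = 503443$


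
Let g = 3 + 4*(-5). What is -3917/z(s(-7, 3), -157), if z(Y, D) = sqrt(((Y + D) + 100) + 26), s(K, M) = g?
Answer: 3917*I*sqrt(3)/12 ≈ 565.37*I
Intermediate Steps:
g = -17 (g = 3 - 20 = -17)
s(K, M) = -17
z(Y, D) = sqrt(126 + D + Y) (z(Y, D) = sqrt(((D + Y) + 100) + 26) = sqrt((100 + D + Y) + 26) = sqrt(126 + D + Y))
-3917/z(s(-7, 3), -157) = -3917/sqrt(126 - 157 - 17) = -3917*(-I*sqrt(3)/12) = -(-3917)*I*sqrt(3)/12 = 3917*I*sqrt(3)/12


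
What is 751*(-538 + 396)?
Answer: -106642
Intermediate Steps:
751*(-538 + 396) = 751*(-142) = -106642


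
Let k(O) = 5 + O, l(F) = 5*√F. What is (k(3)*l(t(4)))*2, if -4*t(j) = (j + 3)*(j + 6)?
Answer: 40*I*√70 ≈ 334.66*I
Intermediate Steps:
t(j) = -(3 + j)*(6 + j)/4 (t(j) = -(j + 3)*(j + 6)/4 = -(3 + j)*(6 + j)/4)
(k(3)*l(t(4)))*2 = ((5 + 3)*(5*√(-9/2 - 9/4*4 - ¼*4²)))*2 = (8*(5*√(-9/2 - 9 - ¼*16)))*2 = (8*(5*√(-9/2 - 9 - 4)))*2 = (8*(5*√(-35/2)))*2 = (8*(5*(I*√70/2)))*2 = (8*(5*I*√70/2))*2 = (20*I*√70)*2 = 40*I*√70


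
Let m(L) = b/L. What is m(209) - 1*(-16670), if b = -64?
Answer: 3483966/209 ≈ 16670.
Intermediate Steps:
m(L) = -64/L
m(209) - 1*(-16670) = -64/209 - 1*(-16670) = -64*1/209 + 16670 = -64/209 + 16670 = 3483966/209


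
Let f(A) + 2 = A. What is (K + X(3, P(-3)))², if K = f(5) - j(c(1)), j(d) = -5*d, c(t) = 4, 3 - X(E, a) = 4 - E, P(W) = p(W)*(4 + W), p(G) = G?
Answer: 625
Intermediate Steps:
P(W) = W*(4 + W)
X(E, a) = -1 + E (X(E, a) = 3 - (4 - E) = 3 + (-4 + E) = -1 + E)
f(A) = -2 + A
K = 23 (K = (-2 + 5) - (-5)*4 = 3 - 1*(-20) = 3 + 20 = 23)
(K + X(3, P(-3)))² = (23 + (-1 + 3))² = (23 + 2)² = 25² = 625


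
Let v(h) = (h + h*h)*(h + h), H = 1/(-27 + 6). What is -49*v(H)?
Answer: -40/189 ≈ -0.21164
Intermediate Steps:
H = -1/21 (H = 1/(-21) = -1/21 ≈ -0.047619)
v(h) = 2*h*(h + h**2) (v(h) = (h + h**2)*(2*h) = 2*h*(h + h**2))
-49*v(H) = -98*(-1/21)**2*(1 - 1/21) = -98*20/(441*21) = -49*40/9261 = -40/189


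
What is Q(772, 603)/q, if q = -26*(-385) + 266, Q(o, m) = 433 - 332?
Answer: 101/10276 ≈ 0.0098287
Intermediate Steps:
Q(o, m) = 101
q = 10276 (q = 10010 + 266 = 10276)
Q(772, 603)/q = 101/10276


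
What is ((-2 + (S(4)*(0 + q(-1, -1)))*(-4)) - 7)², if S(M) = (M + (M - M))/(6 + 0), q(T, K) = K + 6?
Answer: 4489/9 ≈ 498.78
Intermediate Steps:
q(T, K) = 6 + K
S(M) = M/6 (S(M) = (M + 0)/6 = M*(⅙) = M/6)
((-2 + (S(4)*(0 + q(-1, -1)))*(-4)) - 7)² = ((-2 + (((⅙)*4)*(0 + (6 - 1)))*(-4)) - 7)² = ((-2 + (2*(0 + 5)/3)*(-4)) - 7)² = ((-2 + ((⅔)*5)*(-4)) - 7)² = ((-2 + (10/3)*(-4)) - 7)² = ((-2 - 40/3) - 7)² = (-46/3 - 7)² = (-67/3)² = 4489/9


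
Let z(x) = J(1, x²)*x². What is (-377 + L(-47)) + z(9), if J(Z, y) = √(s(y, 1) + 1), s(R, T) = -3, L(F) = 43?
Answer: -334 + 81*I*√2 ≈ -334.0 + 114.55*I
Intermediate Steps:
J(Z, y) = I*√2 (J(Z, y) = √(-3 + 1) = √(-2) = I*√2)
z(x) = I*√2*x² (z(x) = (I*√2)*x² = I*√2*x²)
(-377 + L(-47)) + z(9) = (-377 + 43) + I*√2*9² = -334 + I*√2*81 = -334 + 81*I*√2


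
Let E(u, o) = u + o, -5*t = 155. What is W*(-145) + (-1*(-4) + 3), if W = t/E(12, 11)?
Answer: 4656/23 ≈ 202.43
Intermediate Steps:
t = -31 (t = -⅕*155 = -31)
E(u, o) = o + u
W = -31/23 (W = -31/(11 + 12) = -31/23 ≈ -1.3478)
W*(-145) + (-1*(-4) + 3) = -31/23*(-145) + (-1*(-4) + 3) = 4495/23 + (4 + 3) = 4495/23 + 7 = 4656/23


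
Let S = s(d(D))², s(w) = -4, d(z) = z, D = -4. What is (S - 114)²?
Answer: 9604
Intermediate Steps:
S = 16 (S = (-4)² = 16)
(S - 114)² = (16 - 114)² = (-98)² = 9604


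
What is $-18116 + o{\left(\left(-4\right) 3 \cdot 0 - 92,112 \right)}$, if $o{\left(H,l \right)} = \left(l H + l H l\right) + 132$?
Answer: $-1182336$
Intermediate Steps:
$o{\left(H,l \right)} = 132 + H l + H l^{2}$ ($o{\left(H,l \right)} = \left(H l + H l l\right) + 132 = \left(H l + H l^{2}\right) + 132 = 132 + H l + H l^{2}$)
$-18116 + o{\left(\left(-4\right) 3 \cdot 0 - 92,112 \right)} = -18116 + \left(132 + \left(\left(-4\right) 3 \cdot 0 - 92\right) 112 + \left(\left(-4\right) 3 \cdot 0 - 92\right) 112^{2}\right) = -18116 + \left(132 + \left(\left(-12\right) 0 - 92\right) 112 + \left(\left(-12\right) 0 - 92\right) 12544\right) = -18116 + \left(132 + \left(0 - 92\right) 112 + \left(0 - 92\right) 12544\right) = -18116 - 1164220 = -1182336$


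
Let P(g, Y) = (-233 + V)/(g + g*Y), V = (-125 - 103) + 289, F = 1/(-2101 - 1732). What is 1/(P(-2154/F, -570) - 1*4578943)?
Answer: -2348912229/10755535208593861 ≈ -2.1839e-7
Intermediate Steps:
F = -1/3833 (F = 1/(-3833) = -1/3833 ≈ -0.00026089)
V = 61 (V = -228 + 289 = 61)
P(g, Y) = -172/(g + Y*g) (P(g, Y) = (-233 + 61)/(g + g*Y) = -172/(g + Y*g))
1/(P(-2154/F, -570) - 1*4578943) = 1/(-172/(((-2154/(-1/3833)))*(1 - 570)) - 1*4578943) = 1/(-172/(-2154*(-3833)*(-569)) - 4578943) = 1/(-172*(-1/569)/8256282 - 4578943) = 1/(-172*1/8256282*(-1/569) - 4578943) = 1/(86/2348912229 - 4578943) = 1/(-10755535208593861/2348912229) = -2348912229/10755535208593861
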